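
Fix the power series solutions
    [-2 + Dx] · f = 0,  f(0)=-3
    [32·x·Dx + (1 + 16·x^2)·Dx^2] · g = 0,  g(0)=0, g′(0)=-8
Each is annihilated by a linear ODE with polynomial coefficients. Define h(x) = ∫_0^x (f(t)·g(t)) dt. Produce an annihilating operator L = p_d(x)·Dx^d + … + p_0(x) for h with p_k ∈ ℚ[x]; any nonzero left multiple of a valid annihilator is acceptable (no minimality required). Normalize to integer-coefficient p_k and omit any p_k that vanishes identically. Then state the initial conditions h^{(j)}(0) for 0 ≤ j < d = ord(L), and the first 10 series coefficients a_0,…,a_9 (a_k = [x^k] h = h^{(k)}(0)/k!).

f: a_k = -3, -6, -6, -4, -2, -4/5, -4/15, -8/105, -2/105, -4/945, …
g: a_k = 0, -8, 0, 128/3, 0, -2048/5, 0, 32768/7, 0, -524288/9, …
Product ⇒ symmetric product L₀, ord ≤ 2.
∫: right-multiply L₀ by Dx.
L = (4 - 64·x + 64·x^2)·Dx + (-4 + 32·x - 64·x^2)·Dx^2 + (1 + 16·x^2)·Dx^3  (order 3).
h: a_k = 0, 0, 12, 16, -20, -224/5, 824/5, 6880/21, -51052/35, -2780608/945, …
ICs: h(0) = 0, h′(0) = 0, h′′(0) = 24.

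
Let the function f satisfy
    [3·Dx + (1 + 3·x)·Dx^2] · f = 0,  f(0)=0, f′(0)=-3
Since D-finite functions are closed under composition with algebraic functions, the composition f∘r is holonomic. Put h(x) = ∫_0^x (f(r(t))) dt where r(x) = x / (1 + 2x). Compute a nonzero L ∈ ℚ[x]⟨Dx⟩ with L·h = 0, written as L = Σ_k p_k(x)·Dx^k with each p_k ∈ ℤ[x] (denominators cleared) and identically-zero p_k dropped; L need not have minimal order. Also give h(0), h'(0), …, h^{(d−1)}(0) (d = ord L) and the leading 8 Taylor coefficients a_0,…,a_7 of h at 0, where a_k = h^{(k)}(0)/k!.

L = (7 + 20·x)·Dx^2 + (1 + 7·x + 10·x^2)·Dx^3  (order 3).
h: a_k = 0, 0, -3/2, 7/2, -39/4, 609/20, -1031/10, 741/2, …
ICs: h(0) = 0, h′(0) = 0, h′′(0) = -3.

f: a_k = 0, -3, 9/2, -9, 81/4, -243/5, 243/2, -2187/7, …
f∘r: x↦r, Dx↦Dx/r' in L_f ⇒ L₀.
h=∫h₀ ⇒ L = L₀·Dx.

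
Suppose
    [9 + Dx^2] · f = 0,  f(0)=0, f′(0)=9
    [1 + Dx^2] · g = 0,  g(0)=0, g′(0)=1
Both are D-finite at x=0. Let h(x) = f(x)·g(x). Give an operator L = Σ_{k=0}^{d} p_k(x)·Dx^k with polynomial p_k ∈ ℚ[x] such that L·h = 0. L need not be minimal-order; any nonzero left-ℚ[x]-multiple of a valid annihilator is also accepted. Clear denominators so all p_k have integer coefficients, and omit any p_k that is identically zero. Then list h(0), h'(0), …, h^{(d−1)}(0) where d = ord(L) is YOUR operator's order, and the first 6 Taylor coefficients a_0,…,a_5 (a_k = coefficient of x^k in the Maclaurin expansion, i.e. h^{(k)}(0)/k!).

L = 64 + 20·Dx^2 + Dx^4  (order 4).
h: a_k = 0, 0, 9, 0, -15, 0, …
ICs: h(0) = 0, h′(0) = 0, h′′(0) = 18, h′′′(0) = 0.

f: a_k = 0, 9, 0, -27/2, 0, 243/40, …
g: a_k = 0, 1, 0, -1/6, 0, 1/120, …
h₀=f·g: eliminate ⇒ L₀, order ≤ 2·2.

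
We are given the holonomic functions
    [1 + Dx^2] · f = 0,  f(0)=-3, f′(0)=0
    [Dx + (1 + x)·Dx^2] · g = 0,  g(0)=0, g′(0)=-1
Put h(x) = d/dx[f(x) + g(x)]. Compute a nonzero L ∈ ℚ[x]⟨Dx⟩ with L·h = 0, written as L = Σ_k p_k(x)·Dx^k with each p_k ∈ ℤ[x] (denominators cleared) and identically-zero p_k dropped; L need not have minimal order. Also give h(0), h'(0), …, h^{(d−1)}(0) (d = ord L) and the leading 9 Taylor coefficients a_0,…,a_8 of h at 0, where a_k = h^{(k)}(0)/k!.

L = (7 + 2·x + x^2) + (3 + 5·x + 3·x^2 + x^3)·Dx + (7 + 2·x + x^2)·Dx^2 + (3 + 5·x + 3·x^2 + x^3)·Dx^3  (order 3).
h: a_k = -1, 4, -1, 1/2, -1, 41/40, -1, 1679/1680, -1, …
ICs: h(0) = -1, h′(0) = 4, h′′(0) = -2.

f: a_k = -3, 0, 3/2, 0, -1/8, 0, 1/240, 0, -1/13440, …
g: a_k = 0, -1, 1/2, -1/3, 1/4, -1/5, 1/6, -1/7, 1/8, …
h₀=f+g: left-lcm gives L₀, ord ≤ 4.
h=h₀': d/dx-closure on L₀ ⇒ L.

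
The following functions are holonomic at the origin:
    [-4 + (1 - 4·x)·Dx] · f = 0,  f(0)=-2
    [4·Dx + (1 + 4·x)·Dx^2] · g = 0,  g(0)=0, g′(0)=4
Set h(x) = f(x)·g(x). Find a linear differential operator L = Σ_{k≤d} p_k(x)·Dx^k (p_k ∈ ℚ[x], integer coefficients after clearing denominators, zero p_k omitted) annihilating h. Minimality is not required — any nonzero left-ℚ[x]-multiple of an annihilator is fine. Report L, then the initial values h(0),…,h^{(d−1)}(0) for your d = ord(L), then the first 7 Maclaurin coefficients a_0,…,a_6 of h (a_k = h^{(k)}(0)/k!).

f: a_k = -2, -8, -32, -128, -512, -2048, -8192, …
g: a_k = 0, 4, -8, 64/3, -64, 1024/5, -2048/3, …
Product ⇒ symmetric product L₀, ord ≤ 2.
L = 16 + (4 + 48·x)·Dx + (-1 + 16·x^2)·Dx^2  (order 2).
h: a_k = 0, -8, -16, -320/3, -896/3, -24064/15, -75776/15, …
ICs: h(0) = 0, h′(0) = -8.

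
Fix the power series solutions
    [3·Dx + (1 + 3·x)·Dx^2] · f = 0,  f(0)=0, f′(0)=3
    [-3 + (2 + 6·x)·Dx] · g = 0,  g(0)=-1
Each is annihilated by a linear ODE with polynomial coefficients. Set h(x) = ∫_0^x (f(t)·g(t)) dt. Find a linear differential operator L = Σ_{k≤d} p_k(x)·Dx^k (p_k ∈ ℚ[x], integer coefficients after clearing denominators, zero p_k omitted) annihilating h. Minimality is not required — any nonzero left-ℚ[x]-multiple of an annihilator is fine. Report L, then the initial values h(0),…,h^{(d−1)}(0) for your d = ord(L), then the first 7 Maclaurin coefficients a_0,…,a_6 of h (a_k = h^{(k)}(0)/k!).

L = 9·Dx + (4 + 24·x + 36·x^2)·Dx^3  (order 3).
h: a_k = 0, 0, -3/2, 0, 9/32, -27/40, 1917/1280, …
ICs: h(0) = 0, h′(0) = 0, h′′(0) = -3.

f: a_k = 0, 3, -9/2, 9, -81/4, 243/5, -243/2, …
g: a_k = -1, -3/2, 9/8, -27/16, 405/128, -1701/256, 15309/1024, …
f·g: L₀ = L_f ⊗_s L_g, ord ≤ 2·1.
Integrate: L := L₀·Dx.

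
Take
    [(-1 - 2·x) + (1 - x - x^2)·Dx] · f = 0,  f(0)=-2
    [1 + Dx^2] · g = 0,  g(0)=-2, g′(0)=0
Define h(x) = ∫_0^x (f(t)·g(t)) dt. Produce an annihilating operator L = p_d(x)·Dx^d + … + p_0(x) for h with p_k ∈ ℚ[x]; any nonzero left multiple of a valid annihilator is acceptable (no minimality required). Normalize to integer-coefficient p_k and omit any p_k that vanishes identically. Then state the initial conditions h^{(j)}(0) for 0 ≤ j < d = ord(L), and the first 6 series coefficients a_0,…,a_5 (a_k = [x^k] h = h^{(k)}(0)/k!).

f: a_k = -2, -2, -4, -6, -10, -16, …
g: a_k = -2, 0, 1, 0, -1/12, 0, …
f·g: L₀ = L_f ⊗_s L_g, ord ≤ 1·2.
∫: right-multiply L₀ by Dx.
L = (1 + x + x^2)·Dx + (2 + 4·x)·Dx^2 + (-1 + x + x^2)·Dx^3  (order 3).
h: a_k = 0, 4, 2, 2, 5/2, 97/30, …
ICs: h(0) = 0, h′(0) = 4, h′′(0) = 4.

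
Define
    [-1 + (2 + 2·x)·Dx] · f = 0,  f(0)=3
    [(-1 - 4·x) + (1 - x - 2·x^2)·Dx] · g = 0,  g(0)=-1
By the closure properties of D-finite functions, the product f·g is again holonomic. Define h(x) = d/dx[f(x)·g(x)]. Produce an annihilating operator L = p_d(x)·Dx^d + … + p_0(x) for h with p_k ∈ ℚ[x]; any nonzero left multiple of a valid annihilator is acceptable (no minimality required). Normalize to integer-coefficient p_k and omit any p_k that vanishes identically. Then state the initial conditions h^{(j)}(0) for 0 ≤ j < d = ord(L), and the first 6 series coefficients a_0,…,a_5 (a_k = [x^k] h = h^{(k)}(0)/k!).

f: a_k = 3, 3/2, -3/8, 3/16, -15/128, 21/256, …
g: a_k = -1, -1, -3, -5, -11, -21, …
Sym-product of L_f,L_g gives L₀ (≤ ord 1).
Derive L from L₀ (diff closure).
L = (9 + 20·x + 20·x^2) + (-2 - 2·x + 8·x^2 + 8·x^3)·Dx  (order 1).
h: a_k = -9/2, -81/4, -927/16, -5049/32, -100035/256, -482247/512, …
ICs: h(0) = -9/2.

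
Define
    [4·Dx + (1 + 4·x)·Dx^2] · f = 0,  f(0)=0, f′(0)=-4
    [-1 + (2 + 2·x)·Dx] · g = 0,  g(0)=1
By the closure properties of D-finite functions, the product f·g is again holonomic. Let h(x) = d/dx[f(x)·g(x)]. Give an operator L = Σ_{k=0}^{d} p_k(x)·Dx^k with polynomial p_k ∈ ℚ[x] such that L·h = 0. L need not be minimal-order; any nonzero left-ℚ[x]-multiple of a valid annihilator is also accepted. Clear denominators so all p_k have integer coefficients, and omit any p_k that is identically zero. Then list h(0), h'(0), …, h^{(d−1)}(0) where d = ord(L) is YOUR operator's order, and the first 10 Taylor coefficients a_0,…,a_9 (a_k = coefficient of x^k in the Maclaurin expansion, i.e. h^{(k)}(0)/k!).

f: a_k = 0, -4, 8, -64/3, 64, -1024/5, 2048/3, -16384/7, 8192, -262144/9, …
g: a_k = 1, 1/2, -1/8, 1/16, -5/128, 7/256, -21/1024, 33/2048, -429/32768, 715/65536, …
L₀ := L_f ⊗_s L_g (sym. prod.), ord ≤ 2.
Differentiate: ansatz ord ≤ ord L₀ ⇒ L.
L = (-83 - 40·x + 16·x^2) + (-196 - 372·x - 48·x^2 + 128·x^3)·Dx + (-20 - 104·x - 84·x^2 + 64·x^3 + 64·x^4)·Dx^2  (order 2).
h: a_k = -4, 12, -101/2, 625/3, -81349/96, 547691/160, -52913387/3840, 372033667/6720, -12740089997/57344, 459788313275/516096, …
ICs: h(0) = -4, h′(0) = 12.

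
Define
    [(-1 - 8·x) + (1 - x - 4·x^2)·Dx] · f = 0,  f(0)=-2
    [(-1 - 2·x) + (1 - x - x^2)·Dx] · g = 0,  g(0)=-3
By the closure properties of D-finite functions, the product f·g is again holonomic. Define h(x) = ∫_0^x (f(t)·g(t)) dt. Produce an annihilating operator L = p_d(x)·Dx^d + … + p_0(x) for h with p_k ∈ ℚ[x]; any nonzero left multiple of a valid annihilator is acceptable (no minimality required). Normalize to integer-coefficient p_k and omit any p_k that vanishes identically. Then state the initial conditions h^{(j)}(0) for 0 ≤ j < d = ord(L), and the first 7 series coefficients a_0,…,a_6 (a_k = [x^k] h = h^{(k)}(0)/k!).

L = (-2 - 8·x + 15·x^2 + 16·x^3)·Dx + (1 - 2·x - 4·x^2 + 5·x^3 + 4·x^4)·Dx^2  (order 2).
h: a_k = 0, 6, 6, 16, 57/2, 336/5, 140, …
ICs: h(0) = 0, h′(0) = 6.

f: a_k = -2, -2, -10, -18, -58, -130, -362, …
g: a_k = -3, -3, -6, -9, -15, -24, -39, …
Product ⇒ symmetric product L₀, ord ≤ 1.
Integrate: L := L₀·Dx.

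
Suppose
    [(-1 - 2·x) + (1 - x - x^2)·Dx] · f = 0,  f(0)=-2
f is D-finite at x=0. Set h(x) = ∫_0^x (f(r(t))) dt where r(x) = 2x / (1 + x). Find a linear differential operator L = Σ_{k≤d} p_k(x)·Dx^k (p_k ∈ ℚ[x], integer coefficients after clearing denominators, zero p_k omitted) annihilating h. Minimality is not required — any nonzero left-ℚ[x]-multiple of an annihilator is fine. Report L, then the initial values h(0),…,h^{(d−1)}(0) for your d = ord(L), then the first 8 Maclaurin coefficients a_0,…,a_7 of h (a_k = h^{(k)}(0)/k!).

L = (2 + 10·x)·Dx + (-1 - x + 5·x^2 + 5·x^3)·Dx^2  (order 2).
h: a_k = 0, -2, -2, -4, -5, -12, -50/3, -300/7, …
ICs: h(0) = 0, h′(0) = -2.

f: a_k = -2, -2, -4, -6, -10, -16, -26, -42, …
Change of var in L_f (x↦r) gives L₀.
h=∫₀ˣh₀: take L = L₀·Dx.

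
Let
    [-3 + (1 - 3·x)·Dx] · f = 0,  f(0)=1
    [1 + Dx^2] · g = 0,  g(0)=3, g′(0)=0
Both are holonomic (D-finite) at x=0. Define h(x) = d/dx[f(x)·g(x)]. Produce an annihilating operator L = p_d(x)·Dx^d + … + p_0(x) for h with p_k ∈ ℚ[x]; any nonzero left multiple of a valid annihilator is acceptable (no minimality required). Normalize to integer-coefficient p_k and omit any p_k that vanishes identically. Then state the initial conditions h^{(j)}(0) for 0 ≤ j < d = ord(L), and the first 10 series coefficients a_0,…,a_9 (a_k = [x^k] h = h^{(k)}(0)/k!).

f: a_k = 1, 3, 9, 27, 81, 243, 729, 2187, 6561, 19683, …
g: a_k = 3, 0, -3/2, 0, 1/8, 0, -1/240, 0, 1/13440, 0, …
Sym-product of L_f,L_g gives L₀ (≤ ord 2).
Derive L from L₀ (diff closure).
L = (-17 - 6·x + 9·x^2) + (-6 + 18·x)·Dx + (1 - 6·x + 9·x^2)·Dx^2  (order 2).
h: a_k = 9, 51, 459/2, 1837/2, 27555/8, 495989/40, 3471923/80, 249978457/1680, 2249806113/4480, 202482550169/120960, …
ICs: h(0) = 9, h′(0) = 51.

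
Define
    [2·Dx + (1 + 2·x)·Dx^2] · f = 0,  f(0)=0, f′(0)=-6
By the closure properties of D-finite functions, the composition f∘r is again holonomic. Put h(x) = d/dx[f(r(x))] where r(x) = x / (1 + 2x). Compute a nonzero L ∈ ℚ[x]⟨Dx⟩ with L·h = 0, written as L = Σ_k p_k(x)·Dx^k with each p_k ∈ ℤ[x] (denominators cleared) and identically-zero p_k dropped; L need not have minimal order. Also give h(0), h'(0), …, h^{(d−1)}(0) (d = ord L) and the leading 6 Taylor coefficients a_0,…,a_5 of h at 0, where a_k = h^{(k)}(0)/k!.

L = (6 + 16·x) + (1 + 6·x + 8·x^2)·Dx  (order 1).
h: a_k = -6, 36, -168, 720, -2976, 12096, …
ICs: h(0) = -6.

f: a_k = 0, -6, 6, -8, 12, -96/5, …
L₀ from L_f via x↦r, Dx↦r'^{-1}Dx.
h₀' ⇒ L via d/dx closure of L₀.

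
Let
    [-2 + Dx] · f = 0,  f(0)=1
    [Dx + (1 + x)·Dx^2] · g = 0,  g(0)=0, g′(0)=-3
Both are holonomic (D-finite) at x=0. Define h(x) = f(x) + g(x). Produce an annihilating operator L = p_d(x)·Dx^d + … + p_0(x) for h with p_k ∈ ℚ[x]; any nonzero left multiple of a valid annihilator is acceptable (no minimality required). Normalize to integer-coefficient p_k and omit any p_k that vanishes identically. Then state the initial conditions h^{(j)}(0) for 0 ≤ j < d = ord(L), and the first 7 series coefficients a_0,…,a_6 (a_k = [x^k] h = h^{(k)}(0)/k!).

f: a_k = 1, 2, 2, 4/3, 2/3, 4/15, 4/45, …
g: a_k = 0, -3, 3/2, -1, 3/4, -3/5, 1/2, …
L₀ := lclm(L_f,L_g); ord L₀ ≤ 1+2.
L = (-8 - 4·x)·Dx + (-2 - 8·x - 4·x^2)·Dx^2 + (3 + 5·x + 2·x^2)·Dx^3  (order 3).
h: a_k = 1, -1, 7/2, 1/3, 17/12, -1/3, 53/90, …
ICs: h(0) = 1, h′(0) = -1, h′′(0) = 7.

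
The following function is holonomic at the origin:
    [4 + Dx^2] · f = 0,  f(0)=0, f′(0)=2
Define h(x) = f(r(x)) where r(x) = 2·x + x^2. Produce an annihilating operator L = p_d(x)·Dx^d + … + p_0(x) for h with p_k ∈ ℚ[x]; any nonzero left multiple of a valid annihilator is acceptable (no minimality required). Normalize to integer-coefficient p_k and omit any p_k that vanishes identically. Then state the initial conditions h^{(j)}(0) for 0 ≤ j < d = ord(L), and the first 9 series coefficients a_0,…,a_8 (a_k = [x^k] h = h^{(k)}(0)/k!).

L = (16 + 48·x + 48·x^2 + 16·x^3) - Dx + (1 + x)·Dx^2  (order 2).
h: a_k = 0, 4, 2, -32/3, -16, 8/15, 20, 5696/315, -32/45, …
ICs: h(0) = 0, h′(0) = 4.

f: a_k = 0, 2, 0, -4/3, 0, 4/15, 0, -8/315, 0, …
f∘r: x↦r, Dx↦Dx/r' in L_f ⇒ L₀.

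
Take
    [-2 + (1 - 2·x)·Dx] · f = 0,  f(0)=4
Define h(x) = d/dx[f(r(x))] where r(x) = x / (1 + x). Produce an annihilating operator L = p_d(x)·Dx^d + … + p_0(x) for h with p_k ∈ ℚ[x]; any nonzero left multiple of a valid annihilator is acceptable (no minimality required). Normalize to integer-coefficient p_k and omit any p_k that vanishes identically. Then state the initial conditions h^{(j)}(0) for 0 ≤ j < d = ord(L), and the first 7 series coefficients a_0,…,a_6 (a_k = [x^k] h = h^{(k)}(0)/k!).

L = 2 + (-1 + x)·Dx  (order 1).
h: a_k = 8, 16, 24, 32, 40, 48, 56, …
ICs: h(0) = 8.

f: a_k = 4, 8, 16, 32, 64, 128, 256, …
h₀=f(r): pull back L_f along r ⇒ L₀.
Derive L from L₀ (diff closure).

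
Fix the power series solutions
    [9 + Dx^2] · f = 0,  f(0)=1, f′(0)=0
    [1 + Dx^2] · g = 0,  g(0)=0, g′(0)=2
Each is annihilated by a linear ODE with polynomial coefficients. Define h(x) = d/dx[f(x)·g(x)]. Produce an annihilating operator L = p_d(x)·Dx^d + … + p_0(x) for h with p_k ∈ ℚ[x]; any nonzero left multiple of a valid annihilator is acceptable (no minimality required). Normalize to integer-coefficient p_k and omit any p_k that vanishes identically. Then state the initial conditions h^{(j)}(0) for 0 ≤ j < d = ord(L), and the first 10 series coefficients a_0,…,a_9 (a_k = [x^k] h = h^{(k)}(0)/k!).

L = 64 + 20·Dx^2 + Dx^4  (order 4).
h: a_k = 2, 0, -28, 0, 124/3, 0, -1016/45, 0, 292/45, 0, …
ICs: h(0) = 2, h′(0) = 0, h′′(0) = -56, h′′′(0) = 0.

f: a_k = 1, 0, -9/2, 0, 27/8, 0, -81/80, 0, 729/4480, 0, …
g: a_k = 0, 2, 0, -1/3, 0, 1/60, 0, -1/2520, 0, 1/181440, …
Sym-product of L_f,L_g gives L₀ (≤ ord 4).
Differentiate: ansatz ord ≤ ord L₀ ⇒ L.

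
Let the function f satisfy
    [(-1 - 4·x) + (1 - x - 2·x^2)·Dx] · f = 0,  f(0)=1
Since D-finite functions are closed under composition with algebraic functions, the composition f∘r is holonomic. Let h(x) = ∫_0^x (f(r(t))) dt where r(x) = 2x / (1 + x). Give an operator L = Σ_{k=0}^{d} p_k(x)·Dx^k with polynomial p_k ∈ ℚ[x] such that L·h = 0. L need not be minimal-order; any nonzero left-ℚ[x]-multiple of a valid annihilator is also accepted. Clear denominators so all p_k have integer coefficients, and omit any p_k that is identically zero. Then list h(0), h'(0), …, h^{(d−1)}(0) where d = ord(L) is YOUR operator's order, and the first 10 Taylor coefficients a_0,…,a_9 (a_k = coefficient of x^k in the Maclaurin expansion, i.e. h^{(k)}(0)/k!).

L = (2 + 18·x)·Dx + (-1 - x + 9·x^2 + 9·x^3)·Dx^2  (order 2).
h: a_k = 0, 1, 1, 10/3, 9/2, 18, 27, 810/7, 729/4, 810, …
ICs: h(0) = 0, h′(0) = 1.

f: a_k = 1, 1, 3, 5, 11, 21, 43, 85, 171, 341, …
Substitute x→r, Dx→(1/r')Dx; clear ⇒ L₀.
h=∫₀ˣh₀: take L = L₀·Dx.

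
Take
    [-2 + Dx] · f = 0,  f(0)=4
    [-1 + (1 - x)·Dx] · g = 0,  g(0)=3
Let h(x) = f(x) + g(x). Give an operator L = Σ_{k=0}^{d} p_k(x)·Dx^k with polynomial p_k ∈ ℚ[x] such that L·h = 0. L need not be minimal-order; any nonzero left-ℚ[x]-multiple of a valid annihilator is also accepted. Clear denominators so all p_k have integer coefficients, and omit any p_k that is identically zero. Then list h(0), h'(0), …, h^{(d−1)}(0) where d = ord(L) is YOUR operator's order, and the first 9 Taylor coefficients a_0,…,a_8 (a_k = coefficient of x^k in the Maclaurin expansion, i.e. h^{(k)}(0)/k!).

f: a_k = 4, 8, 8, 16/3, 8/3, 16/15, 16/45, 32/315, 8/315, …
g: a_k = 3, 3, 3, 3, 3, 3, 3, 3, 3, …
h₀=f+g: left-lcm gives L₀, ord ≤ 2.
L = 4·x + (2 - 8·x + 4·x^2)·Dx + (-1 + 3·x - 2·x^2)·Dx^2  (order 2).
h: a_k = 7, 11, 11, 25/3, 17/3, 61/15, 151/45, 977/315, 953/315, …
ICs: h(0) = 7, h′(0) = 11.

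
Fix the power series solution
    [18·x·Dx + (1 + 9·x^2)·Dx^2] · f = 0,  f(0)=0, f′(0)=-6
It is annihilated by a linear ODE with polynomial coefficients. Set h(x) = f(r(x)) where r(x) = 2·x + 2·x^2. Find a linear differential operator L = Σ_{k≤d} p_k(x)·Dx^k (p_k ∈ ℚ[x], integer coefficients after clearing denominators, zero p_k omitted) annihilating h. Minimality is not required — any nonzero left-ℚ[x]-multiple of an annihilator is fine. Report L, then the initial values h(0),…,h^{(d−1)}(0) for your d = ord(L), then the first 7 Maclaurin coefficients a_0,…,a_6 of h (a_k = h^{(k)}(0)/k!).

L = (-2 + 72·x + 288·x^2 + 432·x^3 + 216·x^4)·Dx + (1 + 2·x + 36·x^2 + 144·x^3 + 180·x^4 + 72·x^5)·Dx^2  (order 2).
h: a_k = 0, -12, -12, 144, 432, -13392/5, -15408, …
ICs: h(0) = 0, h′(0) = -12.

f: a_k = 0, -6, 0, 18, 0, -486/5, 0, …
Substitute x→r, Dx→(1/r')Dx; clear ⇒ L₀.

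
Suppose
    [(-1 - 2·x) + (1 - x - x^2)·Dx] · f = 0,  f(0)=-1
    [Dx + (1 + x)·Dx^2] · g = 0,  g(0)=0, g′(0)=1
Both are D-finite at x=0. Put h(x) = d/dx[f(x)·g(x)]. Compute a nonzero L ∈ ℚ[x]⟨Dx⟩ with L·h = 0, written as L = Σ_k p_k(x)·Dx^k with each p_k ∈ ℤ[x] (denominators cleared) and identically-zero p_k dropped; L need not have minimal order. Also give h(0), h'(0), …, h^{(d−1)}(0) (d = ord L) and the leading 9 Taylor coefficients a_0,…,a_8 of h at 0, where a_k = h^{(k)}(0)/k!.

L = (26 + 54·x + 36·x^2) + (7 + 37·x + 60·x^2 + 28·x^3)·Dx + (-3 - 4·x + 6·x^2 + 11·x^3 + 4·x^4)·Dx^2  (order 2).
h: a_k = -1, -1, -11/2, -25/3, -247/12, -181/5, -1441/20, -13609/105, -13409/56, …
ICs: h(0) = -1, h′(0) = -1.

f: a_k = -1, -1, -2, -3, -5, -8, -13, -21, -34, …
g: a_k = 0, 1, -1/2, 1/3, -1/4, 1/5, -1/6, 1/7, -1/8, …
h₀=f·g: eliminate ⇒ L₀, order ≤ 1·2.
Differentiate: ansatz ord ≤ ord L₀ ⇒ L.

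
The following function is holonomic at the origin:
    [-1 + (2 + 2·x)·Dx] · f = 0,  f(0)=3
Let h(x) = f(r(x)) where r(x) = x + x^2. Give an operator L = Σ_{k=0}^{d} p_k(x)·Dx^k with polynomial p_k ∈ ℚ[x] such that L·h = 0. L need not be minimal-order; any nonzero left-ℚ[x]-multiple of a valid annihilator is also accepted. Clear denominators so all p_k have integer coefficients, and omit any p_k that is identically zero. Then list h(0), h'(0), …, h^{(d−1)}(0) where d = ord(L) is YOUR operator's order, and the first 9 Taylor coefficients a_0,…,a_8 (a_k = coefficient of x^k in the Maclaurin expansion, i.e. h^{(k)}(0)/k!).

f: a_k = 3, 3/2, -3/8, 3/16, -15/128, 21/256, -63/1024, 99/2048, -1287/32768, …
Change of var in L_f (x↦r) gives L₀.
L = (-1 - 2·x) + (2 + 2·x + 2·x^2)·Dx  (order 1).
h: a_k = 3, 3/2, 9/8, -9/16, 9/128, 45/256, -171/1024, 63/2048, 2601/32768, …
ICs: h(0) = 3.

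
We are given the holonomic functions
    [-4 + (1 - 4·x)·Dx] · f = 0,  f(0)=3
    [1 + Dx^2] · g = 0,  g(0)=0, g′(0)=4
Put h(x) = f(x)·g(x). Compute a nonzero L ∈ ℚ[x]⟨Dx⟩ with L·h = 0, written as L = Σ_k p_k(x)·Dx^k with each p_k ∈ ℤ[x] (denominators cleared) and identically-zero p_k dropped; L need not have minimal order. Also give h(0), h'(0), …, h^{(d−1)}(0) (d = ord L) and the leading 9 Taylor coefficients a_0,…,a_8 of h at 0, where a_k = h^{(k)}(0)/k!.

f: a_k = 3, 12, 48, 192, 768, 3072, 12288, 49152, 196608, …
g: a_k = 0, 4, 0, -2/3, 0, 1/30, 0, -1/1260, 0, …
Product ⇒ symmetric product L₀, ord ≤ 2.
L = (-1 + 4·x) + 8·Dx + (-1 + 4·x)·Dx^2  (order 2).
h: a_k = 0, 12, 48, 190, 760, 30401/10, 60802/5, 20429471/420, 20429471/105, …
ICs: h(0) = 0, h′(0) = 12.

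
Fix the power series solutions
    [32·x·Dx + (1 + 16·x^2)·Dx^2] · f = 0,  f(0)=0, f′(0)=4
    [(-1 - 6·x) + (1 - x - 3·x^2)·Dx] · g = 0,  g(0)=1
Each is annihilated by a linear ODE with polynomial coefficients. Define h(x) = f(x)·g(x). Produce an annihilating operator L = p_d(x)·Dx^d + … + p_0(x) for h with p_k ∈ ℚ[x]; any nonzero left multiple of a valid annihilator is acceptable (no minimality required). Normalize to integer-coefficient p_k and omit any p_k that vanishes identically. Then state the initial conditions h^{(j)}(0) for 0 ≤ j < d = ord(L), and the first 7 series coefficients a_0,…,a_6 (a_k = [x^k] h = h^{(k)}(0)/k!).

L = (6 + 32·x + 288·x^2) + (2 - 20·x + 64·x^2 + 288·x^3)·Dx + (-1 + x - 13·x^2 + 16·x^3 + 48·x^4)·Dx^2  (order 2).
h: a_k = 0, 4, 4, -16/3, 20/3, 2932/15, 3232/15, …
ICs: h(0) = 0, h′(0) = 4.

f: a_k = 0, 4, 0, -64/3, 0, 1024/5, 0, …
g: a_k = 1, 1, 4, 7, 19, 40, 97, …
L₀ := L_f ⊗_s L_g (sym. prod.), ord ≤ 2.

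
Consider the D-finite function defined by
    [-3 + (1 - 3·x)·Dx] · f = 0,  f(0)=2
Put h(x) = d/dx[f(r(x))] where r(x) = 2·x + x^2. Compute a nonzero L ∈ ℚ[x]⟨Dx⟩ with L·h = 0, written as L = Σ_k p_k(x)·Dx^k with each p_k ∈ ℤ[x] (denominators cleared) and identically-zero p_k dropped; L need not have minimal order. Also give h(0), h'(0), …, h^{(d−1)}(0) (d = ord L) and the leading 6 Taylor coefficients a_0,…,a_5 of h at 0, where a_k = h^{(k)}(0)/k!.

f: a_k = 2, 6, 18, 54, 162, 486, …
L₀ from L_f via x↦r, Dx↦r'^{-1}Dx.
Differentiate: ansatz ord ≤ ord L₀ ⇒ L.
L = (13 + 18·x + 9·x^2) + (-1 + 5·x + 9·x^2 + 3·x^3)·Dx  (order 1).
h: a_k = 12, 156, 1512, 13032, 105300, 816804, …
ICs: h(0) = 12.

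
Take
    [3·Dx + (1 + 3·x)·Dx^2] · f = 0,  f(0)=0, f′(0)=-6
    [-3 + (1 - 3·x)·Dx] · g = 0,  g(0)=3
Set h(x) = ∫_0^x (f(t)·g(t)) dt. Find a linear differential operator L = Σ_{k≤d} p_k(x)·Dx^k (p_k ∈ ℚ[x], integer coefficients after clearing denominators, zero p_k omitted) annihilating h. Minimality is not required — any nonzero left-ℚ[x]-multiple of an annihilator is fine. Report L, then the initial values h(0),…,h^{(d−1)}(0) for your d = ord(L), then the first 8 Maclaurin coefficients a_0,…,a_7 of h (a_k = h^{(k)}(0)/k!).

f: a_k = 0, -6, 9, -18, 81/2, -486/5, 243, -4374/7, …
g: a_k = 3, 9, 27, 81, 243, 729, 2187, 6561, …
L₀ := L_f ⊗_s L_g (sym. prod.), ord ≤ 2.
∫: right-multiply L₀ by Dx.
L = 9·Dx + (3 + 27·x)·Dx^2 + (-1 + 9·x^2)·Dx^3  (order 3).
h: a_k = 0, 0, -9, -9, -135/4, -567/10, -3807/20, -26973/70, …
ICs: h(0) = 0, h′(0) = 0, h′′(0) = -18.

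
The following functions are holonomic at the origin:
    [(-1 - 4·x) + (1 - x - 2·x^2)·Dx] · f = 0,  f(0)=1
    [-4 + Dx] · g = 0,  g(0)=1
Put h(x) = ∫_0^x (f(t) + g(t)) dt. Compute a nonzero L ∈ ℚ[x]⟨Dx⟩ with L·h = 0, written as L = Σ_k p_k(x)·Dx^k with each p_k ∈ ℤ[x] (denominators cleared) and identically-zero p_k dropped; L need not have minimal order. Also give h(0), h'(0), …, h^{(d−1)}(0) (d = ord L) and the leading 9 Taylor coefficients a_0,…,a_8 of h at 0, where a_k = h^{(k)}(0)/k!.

L = (-8 - 192·x^2 - 128·x^3)·Dx + (-10 + 44·x + 72·x^2 - 64·x^3 - 64·x^4)·Dx^2 + (3 - 11·x - 6·x^2 + 24·x^3 + 16·x^4)·Dx^3  (order 3).
h: a_k = 0, 2, 5/2, 11/3, 47/12, 13/3, 443/90, 313/45, 27799/2520, …
ICs: h(0) = 0, h′(0) = 2, h′′(0) = 5.

f: a_k = 1, 1, 3, 5, 11, 21, 43, 85, 171, …
g: a_k = 1, 4, 8, 32/3, 32/3, 128/15, 256/45, 1024/315, 512/315, …
f+g: L₀ = lclm(L_f,L_g), ord ≤ 1+1.
Integrate: L := L₀·Dx.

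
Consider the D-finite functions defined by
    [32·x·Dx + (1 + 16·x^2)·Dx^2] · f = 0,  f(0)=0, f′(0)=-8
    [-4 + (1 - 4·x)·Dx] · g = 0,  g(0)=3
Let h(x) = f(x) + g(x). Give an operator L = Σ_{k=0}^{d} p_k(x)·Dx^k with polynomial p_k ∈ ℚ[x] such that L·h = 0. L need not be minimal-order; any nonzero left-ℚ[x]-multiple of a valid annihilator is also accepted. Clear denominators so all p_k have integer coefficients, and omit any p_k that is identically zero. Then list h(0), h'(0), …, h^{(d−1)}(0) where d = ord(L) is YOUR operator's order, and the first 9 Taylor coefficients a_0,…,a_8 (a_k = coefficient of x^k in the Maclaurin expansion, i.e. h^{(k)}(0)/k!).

L = (32 - 512·x - 1536·x^2)·Dx + (-16 + 32·x - 256·x^2 - 1536·x^3)·Dx^2 + (1 - 256·x^4)·Dx^3  (order 3).
h: a_k = 3, 4, 48, 704/3, 768, 13312/5, 12288, 376832/7, 196608, …
ICs: h(0) = 3, h′(0) = 4, h′′(0) = 96.

f: a_k = 0, -8, 0, 128/3, 0, -2048/5, 0, 32768/7, 0, …
g: a_k = 3, 12, 48, 192, 768, 3072, 12288, 49152, 196608, …
Weyl lclm of L_f,L_g ⇒ L₀ (ord ≤ 3).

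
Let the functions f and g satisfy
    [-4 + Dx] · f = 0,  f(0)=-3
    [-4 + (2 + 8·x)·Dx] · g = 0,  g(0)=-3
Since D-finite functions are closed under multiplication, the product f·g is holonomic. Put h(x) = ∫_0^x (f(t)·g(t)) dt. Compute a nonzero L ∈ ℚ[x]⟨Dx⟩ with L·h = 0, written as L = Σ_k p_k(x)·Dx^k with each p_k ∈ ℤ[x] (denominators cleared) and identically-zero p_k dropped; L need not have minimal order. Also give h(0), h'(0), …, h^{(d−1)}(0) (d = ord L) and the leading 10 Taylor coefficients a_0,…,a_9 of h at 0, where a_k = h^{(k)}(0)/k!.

L = (-6 - 16·x)·Dx + (1 + 4·x)·Dx^2  (order 2).
h: a_k = 0, 9, 27, 42, 51, 198/5, 214/5, -356/35, 3369/35, -79102/315, …
ICs: h(0) = 0, h′(0) = 9.

f: a_k = -3, -12, -24, -32, -32, -128/5, -256/15, -1024/105, -512/105, -2048/945, …
g: a_k = -3, -6, 6, -12, 30, -84, 252, -792, 2574, -8580, …
L₀ := L_f ⊗_s L_g (sym. prod.), ord ≤ 1.
h=∫₀ˣh₀: take L = L₀·Dx.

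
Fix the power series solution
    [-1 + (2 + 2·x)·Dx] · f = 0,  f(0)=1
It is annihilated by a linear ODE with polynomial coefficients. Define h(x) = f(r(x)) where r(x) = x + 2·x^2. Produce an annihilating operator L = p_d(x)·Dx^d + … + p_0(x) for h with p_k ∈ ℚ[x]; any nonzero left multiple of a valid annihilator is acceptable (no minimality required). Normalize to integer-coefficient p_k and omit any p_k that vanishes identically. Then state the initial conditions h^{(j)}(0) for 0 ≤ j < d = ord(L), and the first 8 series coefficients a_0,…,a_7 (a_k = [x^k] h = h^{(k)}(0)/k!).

L = (-1 - 4·x) + (2 + 2·x + 4·x^2)·Dx  (order 1).
h: a_k = 1, 1/2, 7/8, -7/16, -21/128, 119/256, -189/1024, -791/2048, …
ICs: h(0) = 1.

f: a_k = 1, 1/2, -1/8, 1/16, -5/128, 7/256, -21/1024, 33/2048, …
h₀=f(r): pull back L_f along r ⇒ L₀.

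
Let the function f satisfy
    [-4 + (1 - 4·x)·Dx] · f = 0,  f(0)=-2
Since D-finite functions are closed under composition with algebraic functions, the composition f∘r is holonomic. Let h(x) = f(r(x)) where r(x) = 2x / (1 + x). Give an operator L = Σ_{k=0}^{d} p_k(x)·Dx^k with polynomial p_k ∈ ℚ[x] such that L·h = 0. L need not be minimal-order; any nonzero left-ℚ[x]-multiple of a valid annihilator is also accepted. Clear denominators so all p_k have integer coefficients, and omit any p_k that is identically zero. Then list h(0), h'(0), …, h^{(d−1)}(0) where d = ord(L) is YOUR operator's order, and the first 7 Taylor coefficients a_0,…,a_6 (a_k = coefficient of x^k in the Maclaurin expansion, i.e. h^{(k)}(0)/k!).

L = 8 + (-1 + 6·x + 7·x^2)·Dx  (order 1).
h: a_k = -2, -16, -112, -784, -5488, -38416, -268912, …
ICs: h(0) = -2.

f: a_k = -2, -8, -32, -128, -512, -2048, -8192, …
f∘r: x↦r, Dx↦Dx/r' in L_f ⇒ L₀.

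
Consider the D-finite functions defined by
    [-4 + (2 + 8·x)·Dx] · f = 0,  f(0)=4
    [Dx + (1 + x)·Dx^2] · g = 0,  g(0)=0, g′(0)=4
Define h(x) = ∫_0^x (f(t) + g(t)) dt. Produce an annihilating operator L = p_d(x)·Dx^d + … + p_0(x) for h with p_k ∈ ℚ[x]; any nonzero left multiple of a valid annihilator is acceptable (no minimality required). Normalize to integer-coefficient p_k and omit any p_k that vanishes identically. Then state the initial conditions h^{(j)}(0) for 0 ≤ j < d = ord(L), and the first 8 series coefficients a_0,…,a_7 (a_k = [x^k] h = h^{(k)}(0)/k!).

f: a_k = 4, 8, -8, 16, -40, 112, -336, 1056, …
g: a_k = 0, 4, -2, 4/3, -1, 4/5, -2/3, 4/7, …
L₀ := lclm(L_f,L_g); ord L₀ ≤ 1+2.
∫: right-multiply L₀ by Dx.
L = (-8 + 4·x)·Dx^2 + (-10 - 8·x + 20·x^2)·Dx^3 + (-1 - 3·x + 6·x^2 + 8·x^3)·Dx^4  (order 4).
h: a_k = 0, 4, 6, -10/3, 13/3, -41/5, 94/5, -1010/21, …
ICs: h(0) = 0, h′(0) = 4, h′′(0) = 12, h′′′(0) = -20.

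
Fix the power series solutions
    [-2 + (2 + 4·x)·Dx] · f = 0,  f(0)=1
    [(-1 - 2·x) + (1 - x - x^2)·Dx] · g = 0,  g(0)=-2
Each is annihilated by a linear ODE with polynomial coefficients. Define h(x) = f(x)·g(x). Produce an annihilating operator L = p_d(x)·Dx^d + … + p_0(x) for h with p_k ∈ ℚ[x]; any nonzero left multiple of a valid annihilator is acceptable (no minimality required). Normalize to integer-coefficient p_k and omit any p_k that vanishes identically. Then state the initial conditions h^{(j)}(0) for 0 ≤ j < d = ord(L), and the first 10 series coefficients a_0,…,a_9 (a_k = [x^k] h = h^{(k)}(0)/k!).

L = (2 + 3·x + 3·x^2) + (-1 - x + 3·x^2 + 2·x^3)·Dx  (order 1).
h: a_k = -2, -4, -5, -10, -55/4, -51/2, -293/8, -265/4, -6155/64, -5555/32, …
ICs: h(0) = -2.

f: a_k = 1, 1, -1/2, 1/2, -5/8, 7/8, -21/16, 33/16, -429/128, 715/128, …
g: a_k = -2, -2, -4, -6, -10, -16, -26, -42, -68, -110, …
f·g: L₀ = L_f ⊗_s L_g, ord ≤ 1·1.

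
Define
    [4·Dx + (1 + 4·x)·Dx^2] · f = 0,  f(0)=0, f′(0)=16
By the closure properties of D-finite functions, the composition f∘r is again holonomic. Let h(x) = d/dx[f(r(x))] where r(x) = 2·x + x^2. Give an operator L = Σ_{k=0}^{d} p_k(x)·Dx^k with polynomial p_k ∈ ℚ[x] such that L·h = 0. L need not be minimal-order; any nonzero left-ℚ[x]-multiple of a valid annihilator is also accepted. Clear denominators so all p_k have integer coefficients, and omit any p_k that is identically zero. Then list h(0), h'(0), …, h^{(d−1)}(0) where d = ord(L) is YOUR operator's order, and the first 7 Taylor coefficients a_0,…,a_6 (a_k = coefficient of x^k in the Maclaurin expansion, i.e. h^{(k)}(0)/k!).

L = (7 + 8·x + 4·x^2) + (1 + 9·x + 12·x^2 + 4·x^3)·Dx  (order 1).
h: a_k = 32, -224, 1664, -12416, 92672, -691712, 5163008, …
ICs: h(0) = 32.

f: a_k = 0, 16, -32, 256/3, -256, 4096/5, -8192/3, …
L₀ from L_f via x↦r, Dx↦r'^{-1}Dx.
Derive L from L₀ (diff closure).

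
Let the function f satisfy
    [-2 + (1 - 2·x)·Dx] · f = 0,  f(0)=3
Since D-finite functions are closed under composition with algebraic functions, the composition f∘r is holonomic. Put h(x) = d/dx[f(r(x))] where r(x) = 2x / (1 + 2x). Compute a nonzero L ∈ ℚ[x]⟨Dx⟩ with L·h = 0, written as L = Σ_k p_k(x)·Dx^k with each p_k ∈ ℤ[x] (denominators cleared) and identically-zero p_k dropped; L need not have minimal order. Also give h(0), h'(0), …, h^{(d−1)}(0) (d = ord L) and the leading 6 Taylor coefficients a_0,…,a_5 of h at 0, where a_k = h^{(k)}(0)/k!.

f: a_k = 3, 6, 12, 24, 48, 96, …
Substitute x→r, Dx→(1/r')Dx; clear ⇒ L₀.
h₀' ⇒ L via d/dx closure of L₀.
L = 4 + (-1 + 2·x)·Dx  (order 1).
h: a_k = 12, 48, 144, 384, 960, 2304, …
ICs: h(0) = 12.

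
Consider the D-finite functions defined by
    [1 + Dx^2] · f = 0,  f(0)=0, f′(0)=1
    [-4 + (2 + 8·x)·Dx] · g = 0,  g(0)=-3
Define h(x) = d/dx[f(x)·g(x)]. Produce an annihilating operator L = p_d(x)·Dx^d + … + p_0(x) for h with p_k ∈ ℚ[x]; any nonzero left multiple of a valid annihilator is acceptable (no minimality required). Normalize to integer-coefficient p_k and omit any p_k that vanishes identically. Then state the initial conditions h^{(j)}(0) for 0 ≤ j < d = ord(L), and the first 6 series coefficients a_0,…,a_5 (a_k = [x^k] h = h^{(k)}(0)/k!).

L = (-7 + 336·x + 736·x^2 + 256·x^3 + 256·x^4) + (44 + 144·x - 192·x^2 - 256·x^3)·Dx + (13 + 112·x + 288·x^2 + 256·x^3 + 256·x^4)·Dx^2  (order 2).
h: a_k = -3, -12, 39/2, -44, 1159/8, -4923/10, …
ICs: h(0) = -3, h′(0) = -12.

f: a_k = 0, 1, 0, -1/6, 0, 1/120, …
g: a_k = -3, -6, 6, -12, 30, -84, …
Sym-product of L_f,L_g gives L₀ (≤ ord 2).
Derive L from L₀ (diff closure).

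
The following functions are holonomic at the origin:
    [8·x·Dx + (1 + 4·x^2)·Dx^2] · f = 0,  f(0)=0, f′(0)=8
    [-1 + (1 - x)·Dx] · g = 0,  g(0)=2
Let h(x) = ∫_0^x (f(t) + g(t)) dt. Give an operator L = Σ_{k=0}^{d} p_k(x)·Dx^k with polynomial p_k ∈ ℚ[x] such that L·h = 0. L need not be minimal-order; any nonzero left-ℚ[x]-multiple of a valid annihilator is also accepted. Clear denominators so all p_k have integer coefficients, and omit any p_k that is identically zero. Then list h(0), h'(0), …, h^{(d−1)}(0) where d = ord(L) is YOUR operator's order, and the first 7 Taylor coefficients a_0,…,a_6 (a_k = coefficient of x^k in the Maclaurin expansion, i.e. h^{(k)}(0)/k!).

L = (8 - 32·x - 96·x^2)·Dx^2 + (-7 + 8·x + 20·x^2 - 96·x^3)·Dx^3 + (1 + 3·x + 12·x^3 - 16·x^4)·Dx^4  (order 4).
h: a_k = 0, 2, 5, 2/3, -13/6, 2/5, 23/5, …
ICs: h(0) = 0, h′(0) = 2, h′′(0) = 10, h′′′(0) = 4.

f: a_k = 0, 8, 0, -32/3, 0, 128/5, 0, …
g: a_k = 2, 2, 2, 2, 2, 2, 2, …
Weyl lclm of L_f,L_g ⇒ L₀ (ord ≤ 3).
h=∫₀ˣh₀: take L = L₀·Dx.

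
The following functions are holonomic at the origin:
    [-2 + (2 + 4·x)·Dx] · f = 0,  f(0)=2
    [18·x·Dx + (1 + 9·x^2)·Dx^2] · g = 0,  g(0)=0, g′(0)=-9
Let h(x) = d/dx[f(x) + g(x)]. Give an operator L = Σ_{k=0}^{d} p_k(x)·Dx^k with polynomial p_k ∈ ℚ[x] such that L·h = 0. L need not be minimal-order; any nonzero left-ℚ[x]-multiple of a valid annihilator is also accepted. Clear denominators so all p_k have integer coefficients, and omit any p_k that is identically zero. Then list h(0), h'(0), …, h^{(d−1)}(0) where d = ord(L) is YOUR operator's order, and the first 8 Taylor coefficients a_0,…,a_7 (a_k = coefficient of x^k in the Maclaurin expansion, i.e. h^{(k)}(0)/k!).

L = (-18 - 90·x + 486·x^2 + 486·x^3) + (-21 - 72·x + 360·x^2 + 1944·x^3 + 1701·x^4)·Dx + (-1 + 16·x + 54·x^2 + 198·x^3 + 567·x^4 + 486·x^5)·Dx^2  (order 2).
h: a_k = -7, -2, 84, -5, -2881/4, -63/4, 52719/8, -429/8, …
ICs: h(0) = -7, h′(0) = -2.

f: a_k = 2, 2, -1, 1, -5/4, 7/4, -21/8, 33/8, …
g: a_k = 0, -9, 0, 27, 0, -729/5, 0, 6561/7, …
L₀ := lclm(L_f,L_g); ord L₀ ≤ 1+2.
Differentiate: ansatz ord ≤ ord L₀ ⇒ L.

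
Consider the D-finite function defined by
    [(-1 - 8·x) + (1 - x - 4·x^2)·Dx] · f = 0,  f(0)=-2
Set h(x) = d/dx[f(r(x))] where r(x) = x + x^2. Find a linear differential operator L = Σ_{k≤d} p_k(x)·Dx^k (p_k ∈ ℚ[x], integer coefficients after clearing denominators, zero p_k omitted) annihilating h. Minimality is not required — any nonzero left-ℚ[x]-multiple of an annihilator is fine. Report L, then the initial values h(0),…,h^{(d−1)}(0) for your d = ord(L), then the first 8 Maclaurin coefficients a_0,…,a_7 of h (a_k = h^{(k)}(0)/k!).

f: a_k = -2, -2, -10, -18, -58, -130, -362, -882, …
h₀=f(r): pull back L_f along r ⇒ L₀.
h=h₀': d/dx-closure on L₀ ⇒ L.
L = (12 + 78·x + 246·x^2 + 656·x^3 + 1128·x^4 + 960·x^5 + 320·x^6) + (-1 - 9·x - 9·x^2 + 66·x^3 + 220·x^4 + 312·x^5 + 224·x^6 + 64·x^7)·Dx  (order 1).
h: a_k = -2, -24, -114, -488, -2080, -8268, -32102, -122336, …
ICs: h(0) = -2.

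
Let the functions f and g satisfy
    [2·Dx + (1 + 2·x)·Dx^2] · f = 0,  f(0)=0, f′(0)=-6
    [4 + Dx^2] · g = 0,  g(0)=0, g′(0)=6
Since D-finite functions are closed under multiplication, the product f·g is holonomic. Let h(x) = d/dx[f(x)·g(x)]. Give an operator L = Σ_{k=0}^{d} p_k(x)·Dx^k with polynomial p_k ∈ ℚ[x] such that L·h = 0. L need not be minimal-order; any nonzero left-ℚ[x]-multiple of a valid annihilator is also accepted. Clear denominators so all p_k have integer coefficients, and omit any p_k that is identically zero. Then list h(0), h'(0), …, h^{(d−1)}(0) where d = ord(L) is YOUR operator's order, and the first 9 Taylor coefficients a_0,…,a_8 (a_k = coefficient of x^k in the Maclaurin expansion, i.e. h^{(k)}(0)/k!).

f: a_k = 0, -6, 6, -8, 12, -96/5, 32, -384/7, 96, …
g: a_k = 0, 6, 0, -4, 0, 4/5, 0, -8/105, 0, …
L₀ := L_f ⊗_s L_g (sym. prod.), ord ≤ 4.
h₀' ⇒ L via d/dx closure of L₀.
L = (-400 - 1408·x - 2688·x^2 + 1536·x^3 + 11008·x^4 + 12288·x^5 + 4096·x^6) + (-192 - 512·x + 640·x^2 + 3840·x^3 + 5120·x^4 + 2048·x^5)·Dx + (-112 - 352·x - 224·x^2 + 2304·x^3 + 6272·x^4 + 6144·x^5 + 2048·x^6)·Dx^2 + (-48 - 128·x + 160·x^2 + 960·x^3 + 1280·x^4 + 512·x^5)·Dx^3 + (-3 + 112·x^2 + 480·x^3 + 880·x^4 + 768·x^5 + 256·x^6)·Dx^4  (order 4).
h: a_k = 0, -72, 108, -96, 240, -528, 5208/5, -14464/7, 28800/7, …
ICs: h(0) = 0, h′(0) = -72, h′′(0) = 216, h′′′(0) = -576.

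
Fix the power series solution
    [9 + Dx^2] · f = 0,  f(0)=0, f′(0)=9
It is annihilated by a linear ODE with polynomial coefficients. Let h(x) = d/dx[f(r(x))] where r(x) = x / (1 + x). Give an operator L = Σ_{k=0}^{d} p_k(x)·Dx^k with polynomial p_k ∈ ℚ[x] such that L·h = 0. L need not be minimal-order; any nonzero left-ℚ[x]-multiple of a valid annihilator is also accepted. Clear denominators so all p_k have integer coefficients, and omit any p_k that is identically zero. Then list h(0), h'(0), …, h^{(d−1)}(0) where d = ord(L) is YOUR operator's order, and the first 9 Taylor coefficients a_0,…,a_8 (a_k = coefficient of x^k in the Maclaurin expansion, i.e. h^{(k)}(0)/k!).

f: a_k = 0, 9, 0, -27/2, 0, 243/40, 0, -729/560, 0, …
h₀=f(r): pull back L_f along r ⇒ L₀.
h₀' ⇒ L via d/dx closure of L₀.
L = (15 + 12·x + 6·x^2) + (6 + 18·x + 18·x^2 + 6·x^3)·Dx + (1 + 4·x + 6·x^2 + 4·x^3 + x^4)·Dx^2  (order 2).
h: a_k = 9, -18, -27/2, 126, -2637/8, 2295/4, -58059/80, 5679/10, 804897/4480, …
ICs: h(0) = 9, h′(0) = -18.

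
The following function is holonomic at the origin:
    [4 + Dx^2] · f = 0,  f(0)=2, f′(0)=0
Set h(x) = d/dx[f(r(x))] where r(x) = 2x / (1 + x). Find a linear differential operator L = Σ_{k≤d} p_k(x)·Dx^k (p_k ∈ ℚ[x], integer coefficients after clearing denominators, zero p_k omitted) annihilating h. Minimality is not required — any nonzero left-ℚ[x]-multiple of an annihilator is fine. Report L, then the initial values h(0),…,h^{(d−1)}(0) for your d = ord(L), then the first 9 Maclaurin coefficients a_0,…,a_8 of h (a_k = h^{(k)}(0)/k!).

L = (22 + 12·x + 6·x^2) + (6 + 18·x + 18·x^2 + 6·x^3)·Dx + (1 + 4·x + 6·x^2 + 4·x^3 + x^4)·Dx^2  (order 2).
h: a_k = 0, -32, 96, -320/3, -320/3, 10976/15, -9184/5, 201088/63, -143488/35, …
ICs: h(0) = 0, h′(0) = -32.

f: a_k = 2, 0, -4, 0, 4/3, 0, -8/45, 0, 4/315, …
L₀ from L_f via x↦r, Dx↦r'^{-1}Dx.
Differentiate: ansatz ord ≤ ord L₀ ⇒ L.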